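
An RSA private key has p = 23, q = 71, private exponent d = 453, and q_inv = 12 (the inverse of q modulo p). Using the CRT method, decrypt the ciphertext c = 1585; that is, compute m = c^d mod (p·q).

548

d_p = d mod (p−1) = 453 mod 22 = 13; d_q = d mod (q−1) = 33.
m₁ = c^(d_p) mod p: c ≡ 21 (mod 23), and 21^13 mod 23 = 19.
m₂ = c^(d_q) mod q: c ≡ 23 (mod 71), and 23^33 mod 71 = 51.
h = q_inv·(m₁ − m₂) mod p = 12·(19 − 51) mod 23 = 7.
m = m₂ + h·q = 51 + 7·71 = 548.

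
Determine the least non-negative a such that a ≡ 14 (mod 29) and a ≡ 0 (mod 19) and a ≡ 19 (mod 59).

16834

The moduli are pairwise coprime; N = 29·19·59 = 32509.
N/29 = 1121; 1121 ≡ 19 (mod 29); 19·26 ≡ 1, so inverse 26.
N/19 = 1711; 1711 ≡ 1 (mod 19), inverse 1.
N/59 = 551; 551 ≡ 20 (mod 59); 20·3 ≡ 1, so inverse 3.
a ≡ 14·1121·26 + 0·1711·1 + 19·551·3 = 439451.
439451 mod 32509 = 16834.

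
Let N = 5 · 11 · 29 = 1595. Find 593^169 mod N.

Mod 5: 593 ≡ 3; by Fermat, exponent reduces to 169 mod 4 = 1; 3^1 ≡ 3 (mod 5).
Mod 11: 593 ≡ 10; by Fermat, exponent reduces to 169 mod 10 = 9; 10^9 ≡ 10 (mod 11).
Mod 29: 593 ≡ 13; by Fermat, exponent reduces to 169 mod 28 = 1; 13^1 ≡ 13 (mod 29).
Combine by CRT: x ≡ 3 (mod 5), x ≡ 10 (mod 11), x ≡ 13 (mod 29) ⇒ x ≡ 593 (mod 1595).

593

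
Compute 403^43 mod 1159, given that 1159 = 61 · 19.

Mod 61: 403 ≡ 37; 37^43 ≡ 23 (mod 61).
Mod 19: 403 ≡ 4; by Fermat, exponent reduces to 43 mod 18 = 7; 4^7 ≡ 6 (mod 19).
Combine by CRT: x ≡ 23 (mod 61), x ≡ 6 (mod 19) ⇒ x ≡ 633 (mod 1159).

633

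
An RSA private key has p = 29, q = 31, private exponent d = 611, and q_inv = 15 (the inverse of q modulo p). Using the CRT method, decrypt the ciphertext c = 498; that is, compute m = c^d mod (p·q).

d_p = d mod (p−1) = 611 mod 28 = 23; d_q = d mod (q−1) = 11.
m₁ = c^(d_p) mod p: c ≡ 5 (mod 29), and 5^23 mod 29 = 4.
m₂ = c^(d_q) mod q: c ≡ 2 (mod 31), and 2^11 mod 31 = 2.
h = q_inv·(m₁ − m₂) mod p = 15·(4 − 2) mod 29 = 1.
m = m₂ + h·q = 2 + 1·31 = 33.

33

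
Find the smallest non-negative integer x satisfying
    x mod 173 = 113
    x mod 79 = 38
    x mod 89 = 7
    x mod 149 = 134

From x ≡ 113 (mod 173) write x = 113 + 173t. Substituting into x ≡ 38 (mod 79) gives 173t ≡ 4 (mod 79), and since 15⁻¹ ≡ 58 (mod 79), t ≡ 74. Hence x ≡ 113 + 173·74 = 12915 (mod 13667).
From x ≡ 12915 (mod 13667) write x = 12915 + 13667t. Substituting into x ≡ 7 (mod 89) gives 13667t ≡ 86 (mod 89), and since 50⁻¹ ≡ 73 (mod 89), t ≡ 48. Hence x ≡ 12915 + 13667·48 = 668931 (mod 1216363).
From x ≡ 668931 (mod 1216363) write x = 668931 + 1216363t. Substituting into x ≡ 134 (mod 149) gives 1216363t ≡ 64 (mod 149), and since 76⁻¹ ≡ 100 (mod 149), t ≡ 142. Hence x ≡ 668931 + 1216363·142 = 173392477 (mod 181238087).

173392477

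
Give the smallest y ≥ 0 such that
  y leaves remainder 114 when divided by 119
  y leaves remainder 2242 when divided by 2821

10705

gcd(119, 2821) = 7 and 7 | (2242 − 114), so the pair is consistent; merging gives y ≡ 10705 (mod 47957), where 47957 = lcm(119, 2821).
The solution is unique modulo lcm(119, 2821) = 47957.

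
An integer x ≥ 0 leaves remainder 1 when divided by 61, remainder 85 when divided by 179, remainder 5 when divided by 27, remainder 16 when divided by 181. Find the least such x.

53092022

From x ≡ 1 (mod 61) write x = 1 + 61t. Substituting into x ≡ 85 (mod 179) gives 61t ≡ 84 (mod 179), and since 61⁻¹ ≡ 135 (mod 179), t ≡ 63. Hence x ≡ 1 + 61·63 = 3844 (mod 10919).
From x ≡ 3844 (mod 10919) write x = 3844 + 10919t. Substituting into x ≡ 5 (mod 27) gives 10919t ≡ 22 (mod 27), and since 11⁻¹ ≡ 5 (mod 27), t ≡ 2. Hence x ≡ 3844 + 10919·2 = 25682 (mod 294813).
From x ≡ 25682 (mod 294813) write x = 25682 + 294813t. Substituting into x ≡ 16 (mod 181) gives 294813t ≡ 36 (mod 181), and since 145⁻¹ ≡ 5 (mod 181), t ≡ 180. Hence x ≡ 25682 + 294813·180 = 53092022 (mod 53361153).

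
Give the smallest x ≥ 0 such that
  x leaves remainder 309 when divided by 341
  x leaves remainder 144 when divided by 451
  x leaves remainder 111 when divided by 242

Combine the congruences pairwise.
gcd(341, 451) = 11 and 11 | (144 − 309), so the pair is consistent; merging gives x ≡ 7811 (mod 13981), where 13981 = lcm(341, 451).
gcd(13981, 242) = 11 and 11 | (111 − 7811), so the pair is consistent; merging gives x ≡ 119659 (mod 307582), where 307582 = lcm(13981, 242).
The solution is unique modulo lcm(341, 451, 242) = 307582.

119659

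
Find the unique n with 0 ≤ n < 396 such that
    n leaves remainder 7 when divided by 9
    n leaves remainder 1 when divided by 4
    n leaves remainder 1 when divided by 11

From n ≡ 7 (mod 9) write n = 7 + 9t. Substituting into n ≡ 1 (mod 4) gives 9t ≡ 2 (mod 4), and since 1⁻¹ ≡ 1 (mod 4), t ≡ 2. Hence n ≡ 7 + 9·2 = 25 (mod 36).
From n ≡ 25 (mod 36) write n = 25 + 36t. Substituting into n ≡ 1 (mod 11) gives 36t ≡ 9 (mod 11), and since 3⁻¹ ≡ 4 (mod 11), t ≡ 3. Hence n ≡ 25 + 36·3 = 133 (mod 396).

133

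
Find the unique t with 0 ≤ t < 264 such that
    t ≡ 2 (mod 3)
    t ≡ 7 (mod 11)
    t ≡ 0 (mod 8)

128

From t ≡ 2 (mod 3) write t = 2 + 3s. Substituting into t ≡ 7 (mod 11) gives 3s ≡ 5 (mod 11), and since 3⁻¹ ≡ 4 (mod 11), s ≡ 9. Hence t ≡ 2 + 3·9 = 29 (mod 33).
From t ≡ 29 (mod 33) write t = 29 + 33s. Substituting into t ≡ 0 (mod 8) gives 33s ≡ 3 (mod 8), and since 1⁻¹ ≡ 1 (mod 8), s ≡ 3. Hence t ≡ 29 + 33·3 = 128 (mod 264).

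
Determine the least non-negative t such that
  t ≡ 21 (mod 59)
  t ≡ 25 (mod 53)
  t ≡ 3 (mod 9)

The moduli are pairwise coprime; N = 59·53·9 = 28143.
N/59 = 477; 477 ≡ 5 (mod 59); 5·12 ≡ 1, so inverse 12.
N/53 = 531; 531 ≡ 1 (mod 53), inverse 1.
N/9 = 3127; 3127 ≡ 4 (mod 9); 4·7 ≡ 1, so inverse 7.
t ≡ 21·477·12 + 25·531·1 + 3·3127·7 = 199146.
199146 mod 28143 = 2145.

2145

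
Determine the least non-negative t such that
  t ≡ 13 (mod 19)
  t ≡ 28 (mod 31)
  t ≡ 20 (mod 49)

18101

From t ≡ 13 (mod 19) write t = 13 + 19s. Substituting into t ≡ 28 (mod 31) gives 19s ≡ 15 (mod 31), and since 19⁻¹ ≡ 18 (mod 31), s ≡ 22. Hence t ≡ 13 + 19·22 = 431 (mod 589).
From t ≡ 431 (mod 589) write t = 431 + 589s. Substituting into t ≡ 20 (mod 49) gives 589s ≡ 30 (mod 49), and since 1⁻¹ ≡ 1 (mod 49), s ≡ 30. Hence t ≡ 431 + 589·30 = 18101 (mod 28861).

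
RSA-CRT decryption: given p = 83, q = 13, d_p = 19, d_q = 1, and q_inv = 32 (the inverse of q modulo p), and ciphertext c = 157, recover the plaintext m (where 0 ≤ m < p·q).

209

m₁ = c^(d_p) mod p: c ≡ 74 (mod 83), and 74^19 mod 83 = 43.
m₂ = c^(d_q) mod q: c ≡ 1 (mod 13), and 1^1 mod 13 = 1.
h = q_inv·(m₁ − m₂) mod p = 32·(43 − 1) mod 83 = 16.
m = m₂ + h·q = 1 + 16·13 = 209.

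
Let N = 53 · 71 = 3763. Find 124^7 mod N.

Mod 53: 124 ≡ 18; 18^7 ≡ 19 (mod 53).
Mod 71: 124 ≡ 53; 53^7 ≡ 46 (mod 71).
Combine by CRT: x ≡ 19 (mod 53), x ≡ 46 (mod 71) ⇒ x ≡ 1821 (mod 3763).

1821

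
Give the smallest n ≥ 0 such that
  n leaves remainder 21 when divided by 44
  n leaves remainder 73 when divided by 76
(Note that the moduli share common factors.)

gcd(44, 76) = 4 and 4 | (73 − 21), so the pair is consistent; merging gives n ≡ 681 (mod 836), where 836 = lcm(44, 76).
The solution is unique modulo lcm(44, 76) = 836.

681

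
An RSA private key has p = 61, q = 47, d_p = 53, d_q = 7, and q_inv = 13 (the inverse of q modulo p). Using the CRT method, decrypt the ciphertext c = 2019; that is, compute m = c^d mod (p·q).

1987

m₁ = c^(d_p) mod p: c ≡ 6 (mod 61), and 6^53 mod 61 = 35.
m₂ = c^(d_q) mod q: c ≡ 45 (mod 47), and 45^7 mod 47 = 13.
h = q_inv·(m₁ − m₂) mod p = 13·(35 − 13) mod 61 = 42.
m = m₂ + h·q = 13 + 42·47 = 1987.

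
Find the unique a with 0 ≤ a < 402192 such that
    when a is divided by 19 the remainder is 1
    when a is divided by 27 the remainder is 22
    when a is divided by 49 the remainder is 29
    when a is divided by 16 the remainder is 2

From a ≡ 1 (mod 19) write a = 1 + 19t. Substituting into a ≡ 22 (mod 27) gives 19t ≡ 21 (mod 27), and since 19⁻¹ ≡ 10 (mod 27), t ≡ 21. Hence a ≡ 1 + 19·21 = 400 (mod 513).
From a ≡ 400 (mod 513) write a = 400 + 513t. Substituting into a ≡ 29 (mod 49) gives 513t ≡ 21 (mod 49), and since 23⁻¹ ≡ 32 (mod 49), t ≡ 35. Hence a ≡ 400 + 513·35 = 18355 (mod 25137).
From a ≡ 18355 (mod 25137) write a = 18355 + 25137t. Substituting into a ≡ 2 (mod 16) gives 25137t ≡ 15 (mod 16), and since 1⁻¹ ≡ 1 (mod 16), t ≡ 15. Hence a ≡ 18355 + 25137·15 = 395410 (mod 402192).

395410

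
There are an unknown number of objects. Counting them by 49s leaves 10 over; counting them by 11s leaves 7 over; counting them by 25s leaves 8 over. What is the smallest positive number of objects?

The moduli are pairwise coprime; M = 49·11·25 = 13475.
M/49 = 275; 275 ≡ 30 (mod 49); 30·18 ≡ 1, so inverse 18.
M/11 = 1225; 1225 ≡ 4 (mod 11); 4·3 ≡ 1, so inverse 3.
M/25 = 539; 539 ≡ 14 (mod 25); 14·9 ≡ 1, so inverse 9.
N ≡ 10·275·18 + 7·1225·3 + 8·539·9 = 114033.
114033 mod 13475 = 6233.

6233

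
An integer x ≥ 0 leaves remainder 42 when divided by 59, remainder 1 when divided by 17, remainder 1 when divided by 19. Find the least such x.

3877

From x ≡ 42 (mod 59) write x = 42 + 59t. Substituting into x ≡ 1 (mod 17) gives 59t ≡ 10 (mod 17), and since 8⁻¹ ≡ 15 (mod 17), t ≡ 14. Hence x ≡ 42 + 59·14 = 868 (mod 1003).
From x ≡ 868 (mod 1003) write x = 868 + 1003t. Substituting into x ≡ 1 (mod 19) gives 1003t ≡ 7 (mod 19), and since 15⁻¹ ≡ 14 (mod 19), t ≡ 3. Hence x ≡ 868 + 1003·3 = 3877 (mod 19057).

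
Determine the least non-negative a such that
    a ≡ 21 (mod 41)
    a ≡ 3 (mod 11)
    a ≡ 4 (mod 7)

718

Combine the congruences pairwise.
From a ≡ 21 (mod 41) write a = 21 + 41t. Substituting into a ≡ 3 (mod 11) gives 41t ≡ 4 (mod 11), and since 8⁻¹ ≡ 7 (mod 11), t ≡ 6. Hence a ≡ 21 + 41·6 = 267 (mod 451).
From a ≡ 267 (mod 451) write a = 267 + 451t. Substituting into a ≡ 4 (mod 7) gives 451t ≡ 3 (mod 7), and since 3⁻¹ ≡ 5 (mod 7), t ≡ 1. Hence a ≡ 267 + 451·1 = 718 (mod 3157).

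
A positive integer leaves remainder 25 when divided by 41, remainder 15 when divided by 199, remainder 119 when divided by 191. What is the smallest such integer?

Combine the congruences pairwise.
From x ≡ 25 (mod 41) write x = 25 + 41t. Substituting into x ≡ 15 (mod 199) gives 41t ≡ 189 (mod 199), and since 41⁻¹ ≡ 34 (mod 199), t ≡ 58. Hence x ≡ 25 + 41·58 = 2403 (mod 8159).
From x ≡ 2403 (mod 8159) write x = 2403 + 8159t. Substituting into x ≡ 119 (mod 191) gives 8159t ≡ 8 (mod 191), and since 137⁻¹ ≡ 145 (mod 191), t ≡ 14. Hence x ≡ 2403 + 8159·14 = 116629 (mod 1558369).

116629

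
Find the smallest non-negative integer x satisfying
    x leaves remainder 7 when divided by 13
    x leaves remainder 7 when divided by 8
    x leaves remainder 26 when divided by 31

From x ≡ 7 (mod 13) write x = 7 + 13t. Substituting into x ≡ 7 (mod 8) gives 13t ≡ 0 (mod 8), and since 5⁻¹ ≡ 5 (mod 8), t ≡ 0. Hence x ≡ 7 + 13·0 = 7 (mod 104).
From x ≡ 7 (mod 104) write x = 7 + 104t. Substituting into x ≡ 26 (mod 31) gives 104t ≡ 19 (mod 31), and since 11⁻¹ ≡ 17 (mod 31), t ≡ 13. Hence x ≡ 7 + 104·13 = 1359 (mod 3224).

1359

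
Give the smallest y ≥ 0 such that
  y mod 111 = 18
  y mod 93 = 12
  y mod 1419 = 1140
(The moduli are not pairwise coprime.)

gcd(111, 93) = 3 and 3 | (12 − 18), so the pair is consistent; merging gives y ≡ 1128 (mod 3441), where 3441 = lcm(111, 93).
gcd(3441, 1419) = 3 and 3 | (1140 − 1128), so the pair is consistent; merging gives y ≡ 1078161 (mod 1627593), where 1627593 = lcm(3441, 1419).
The solution is unique modulo lcm(111, 93, 1419) = 1627593.

1078161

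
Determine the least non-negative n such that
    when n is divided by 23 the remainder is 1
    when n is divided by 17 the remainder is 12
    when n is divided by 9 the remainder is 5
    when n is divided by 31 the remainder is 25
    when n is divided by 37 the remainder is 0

From n ≡ 1 (mod 23) write n = 1 + 23t. Substituting into n ≡ 12 (mod 17) gives 23t ≡ 11 (mod 17), and since 6⁻¹ ≡ 3 (mod 17), t ≡ 16. Hence n ≡ 1 + 23·16 = 369 (mod 391).
From n ≡ 369 (mod 391) write n = 369 + 391t. Substituting into n ≡ 5 (mod 9) gives 391t ≡ 5 (mod 9), and since 4⁻¹ ≡ 7 (mod 9), t ≡ 8. Hence n ≡ 369 + 391·8 = 3497 (mod 3519).
From n ≡ 3497 (mod 3519) write n = 3497 + 3519t. Substituting into n ≡ 25 (mod 31) gives 3519t ≡ 0 (mod 31), and since 16⁻¹ ≡ 2 (mod 31), t ≡ 0. Hence n ≡ 3497 + 3519·0 = 3497 (mod 109089).
From n ≡ 3497 (mod 109089) write n = 3497 + 109089t. Substituting into n ≡ 0 (mod 37) gives 109089t ≡ 18 (mod 37), and since 13⁻¹ ≡ 20 (mod 37), t ≡ 27. Hence n ≡ 3497 + 109089·27 = 2948900 (mod 4036293).

2948900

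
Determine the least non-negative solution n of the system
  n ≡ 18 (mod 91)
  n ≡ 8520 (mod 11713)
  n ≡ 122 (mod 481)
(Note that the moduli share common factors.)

2526815

gcd(91, 11713) = 13 and 13 | (8520 − 18), so the pair is consistent; merging gives n ≡ 67085 (mod 81991), where 81991 = lcm(91, 11713).
gcd(81991, 481) = 13 and 13 | (122 − 67085), so the pair is consistent; merging gives n ≡ 2526815 (mod 3033667), where 3033667 = lcm(81991, 481).
The solution is unique modulo lcm(91, 11713, 481) = 3033667.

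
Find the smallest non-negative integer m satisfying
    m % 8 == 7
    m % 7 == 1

Combine the congruences pairwise.
From m ≡ 7 (mod 8) write m = 7 + 8t. Substituting into m ≡ 1 (mod 7) gives 8t ≡ 1 (mod 7), and since 1⁻¹ ≡ 1 (mod 7), t ≡ 1. Hence m ≡ 7 + 8·1 = 15 (mod 56).

15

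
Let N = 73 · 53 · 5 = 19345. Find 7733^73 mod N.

2623

Mod 73: 7733 ≡ 68; by Fermat, exponent reduces to 73 mod 72 = 1; 68^1 ≡ 68 (mod 73).
Mod 53: 7733 ≡ 48; by Fermat, exponent reduces to 73 mod 52 = 21; 48^21 ≡ 26 (mod 53).
Mod 5: 7733 ≡ 3; by Fermat, exponent reduces to 73 mod 4 = 1; 3^1 ≡ 3 (mod 5).
Combine by CRT: x ≡ 68 (mod 73), x ≡ 26 (mod 53), x ≡ 3 (mod 5) ⇒ x ≡ 2623 (mod 19345).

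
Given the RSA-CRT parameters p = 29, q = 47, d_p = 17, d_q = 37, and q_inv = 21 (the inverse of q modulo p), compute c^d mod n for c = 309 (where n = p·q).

m₁ = c^(d_p) mod p: c ≡ 19 (mod 29), and 19^17 mod 29 = 14.
m₂ = c^(d_q) mod q: c ≡ 27 (mod 47), and 27^37 mod 47 = 18.
h = q_inv·(m₁ − m₂) mod p = 21·(14 − 18) mod 29 = 3.
m = m₂ + h·q = 18 + 3·47 = 159.

159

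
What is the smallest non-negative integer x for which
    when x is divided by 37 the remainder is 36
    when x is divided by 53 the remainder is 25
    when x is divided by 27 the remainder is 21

37443

From x ≡ 36 (mod 37) write x = 36 + 37t. Substituting into x ≡ 25 (mod 53) gives 37t ≡ 42 (mod 53), and since 37⁻¹ ≡ 43 (mod 53), t ≡ 4. Hence x ≡ 36 + 37·4 = 184 (mod 1961).
From x ≡ 184 (mod 1961) write x = 184 + 1961t. Substituting into x ≡ 21 (mod 27) gives 1961t ≡ 26 (mod 27), and since 17⁻¹ ≡ 8 (mod 27), t ≡ 19. Hence x ≡ 184 + 1961·19 = 37443 (mod 52947).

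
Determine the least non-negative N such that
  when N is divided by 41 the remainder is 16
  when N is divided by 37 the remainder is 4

1410

From N ≡ 16 (mod 41) write N = 16 + 41t. Substituting into N ≡ 4 (mod 37) gives 41t ≡ 25 (mod 37), and since 4⁻¹ ≡ 28 (mod 37), t ≡ 34. Hence N ≡ 16 + 41·34 = 1410 (mod 1517).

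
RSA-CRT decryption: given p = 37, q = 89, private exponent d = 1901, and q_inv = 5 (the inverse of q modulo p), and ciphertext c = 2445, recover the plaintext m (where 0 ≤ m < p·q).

1878

d_p = d mod (p−1) = 1901 mod 36 = 29; d_q = d mod (q−1) = 53.
m₁ = c^(d_p) mod p: c ≡ 3 (mod 37), and 3^29 mod 37 = 28.
m₂ = c^(d_q) mod q: c ≡ 42 (mod 89), and 42^53 mod 89 = 9.
h = q_inv·(m₁ − m₂) mod p = 5·(28 − 9) mod 37 = 21.
m = m₂ + h·q = 9 + 21·89 = 1878.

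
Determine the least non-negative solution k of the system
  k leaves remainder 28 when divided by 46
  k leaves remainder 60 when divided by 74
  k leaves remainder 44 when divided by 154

70730

Combine the congruences pairwise.
gcd(46, 74) = 2 and 2 | (60 − 28), so the pair is consistent; merging gives k ≡ 948 (mod 1702), where 1702 = lcm(46, 74).
gcd(1702, 154) = 2 and 2 | (44 − 948), so the pair is consistent; merging gives k ≡ 70730 (mod 131054), where 131054 = lcm(1702, 154).
The solution is unique modulo lcm(46, 74, 154) = 131054.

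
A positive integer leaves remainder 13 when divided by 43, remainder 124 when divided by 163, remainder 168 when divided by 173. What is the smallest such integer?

1037130

The moduli are pairwise coprime; M = 43·163·173 = 1212557.
M/43 = 28199; 28199 ≡ 34 (mod 43); 34·19 ≡ 1, so inverse 19.
M/163 = 7439; 7439 ≡ 104 (mod 163); 104·58 ≡ 1, so inverse 58.
M/173 = 7009; 7009 ≡ 89 (mod 173); 89·35 ≡ 1, so inverse 35.
N ≡ 13·28199·19 + 124·7439·58 + 168·7009·35 = 101679361.
101679361 mod 1212557 = 1037130.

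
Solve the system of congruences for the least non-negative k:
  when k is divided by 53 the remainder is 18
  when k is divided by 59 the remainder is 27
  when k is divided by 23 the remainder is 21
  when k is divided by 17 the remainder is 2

The moduli are pairwise coprime; N = 53·59·23·17 = 1222657.
N/53 = 23069; 23069 ≡ 14 (mod 53); 14·19 ≡ 1, so inverse 19.
N/59 = 20723; 20723 ≡ 14 (mod 59); 14·38 ≡ 1, so inverse 38.
N/23 = 53159; 53159 ≡ 6 (mod 23); 6·4 ≡ 1, so inverse 4.
N/17 = 71921; 71921 ≡ 11 (mod 17); 11·14 ≡ 1, so inverse 14.
k ≡ 18·23069·19 + 27·20723·38 + 21·53159·4 + 2·71921·14 = 35630540.
35630540 mod 1222657 = 173487.

173487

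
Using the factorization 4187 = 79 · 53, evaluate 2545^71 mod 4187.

Mod 79: 2545 ≡ 17; 17^71 ≡ 12 (mod 79).
Mod 53: 2545 ≡ 1; by Fermat, exponent reduces to 71 mod 52 = 19; 1^19 ≡ 1 (mod 53).
Combine by CRT: x ≡ 12 (mod 79), x ≡ 1 (mod 53) ⇒ x ≡ 1750 (mod 4187).

1750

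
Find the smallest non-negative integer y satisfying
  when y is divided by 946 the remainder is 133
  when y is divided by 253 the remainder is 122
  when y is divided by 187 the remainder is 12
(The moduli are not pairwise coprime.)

Combine the congruences pairwise.
gcd(946, 253) = 11 and 11 | (122 − 133), so the pair is consistent; merging gives y ≡ 3917 (mod 21758), where 21758 = lcm(946, 253).
gcd(21758, 187) = 11 and 11 | (12 − 3917), so the pair is consistent; merging gives y ≡ 134465 (mod 369886), where 369886 = lcm(21758, 187).
The solution is unique modulo lcm(946, 253, 187) = 369886.

134465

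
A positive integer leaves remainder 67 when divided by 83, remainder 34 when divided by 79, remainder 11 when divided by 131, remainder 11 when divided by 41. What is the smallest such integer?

The moduli are pairwise coprime; N = 83·79·131·41 = 35217647.
N/83 = 424309; 424309 ≡ 13 (mod 83); 13·32 ≡ 1, so inverse 32.
N/79 = 445793; 445793 ≡ 75 (mod 79); 75·59 ≡ 1, so inverse 59.
N/131 = 268837; 268837 ≡ 25 (mod 131); 25·21 ≡ 1, so inverse 21.
N/41 = 858967; 858967 ≡ 17 (mod 41); 17·29 ≡ 1, so inverse 29.
x ≡ 67·424309·32 + 34·445793·59 + 11·268837·21 + 11·858967·29 = 2140091074.
2140091074 mod 35217647 = 27032254.

27032254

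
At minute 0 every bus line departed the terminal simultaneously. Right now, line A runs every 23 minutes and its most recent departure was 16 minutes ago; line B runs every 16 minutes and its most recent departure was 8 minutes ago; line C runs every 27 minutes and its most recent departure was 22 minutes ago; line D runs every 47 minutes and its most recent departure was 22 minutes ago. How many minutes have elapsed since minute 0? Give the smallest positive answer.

12712

From t ≡ 16 (mod 23) write t = 16 + 23s. Substituting into t ≡ 8 (mod 16) gives 23s ≡ 8 (mod 16), and since 7⁻¹ ≡ 7 (mod 16), s ≡ 8. Hence t ≡ 16 + 23·8 = 200 (mod 368).
From t ≡ 200 (mod 368) write t = 200 + 368s. Substituting into t ≡ 22 (mod 27) gives 368s ≡ 11 (mod 27), and since 17⁻¹ ≡ 8 (mod 27), s ≡ 7. Hence t ≡ 200 + 368·7 = 2776 (mod 9936).
From t ≡ 2776 (mod 9936) write t = 2776 + 9936s. Substituting into t ≡ 22 (mod 47) gives 9936s ≡ 19 (mod 47), and since 19⁻¹ ≡ 5 (mod 47), s ≡ 1. Hence t ≡ 2776 + 9936·1 = 12712 (mod 466992).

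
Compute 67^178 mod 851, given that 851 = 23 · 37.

441

Mod 23: 67 ≡ 21; by Fermat, exponent reduces to 178 mod 22 = 2; 21^2 ≡ 4 (mod 23).
Mod 37: 67 ≡ 30; by Fermat, exponent reduces to 178 mod 36 = 34; 30^34 ≡ 34 (mod 37).
Combine by CRT: x ≡ 4 (mod 23), x ≡ 34 (mod 37) ⇒ x ≡ 441 (mod 851).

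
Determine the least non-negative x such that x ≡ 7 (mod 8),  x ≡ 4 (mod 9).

31

From x ≡ 7 (mod 8) write x = 7 + 8t. Substituting into x ≡ 4 (mod 9) gives 8t ≡ 6 (mod 9), and since 8⁻¹ ≡ 8 (mod 9), t ≡ 3. Hence x ≡ 7 + 8·3 = 31 (mod 72).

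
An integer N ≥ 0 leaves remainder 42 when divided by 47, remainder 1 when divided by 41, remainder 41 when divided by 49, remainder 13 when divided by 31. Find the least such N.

From N ≡ 42 (mod 47) write N = 42 + 47t. Substituting into N ≡ 1 (mod 41) gives 47t ≡ 0 (mod 41), and since 6⁻¹ ≡ 7 (mod 41), t ≡ 0. Hence N ≡ 42 + 47·0 = 42 (mod 1927).
From N ≡ 42 (mod 1927) write N = 42 + 1927t. Substituting into N ≡ 41 (mod 49) gives 1927t ≡ 48 (mod 49), and since 16⁻¹ ≡ 46 (mod 49), t ≡ 3. Hence N ≡ 42 + 1927·3 = 5823 (mod 94423).
From N ≡ 5823 (mod 94423) write N = 5823 + 94423t. Substituting into N ≡ 13 (mod 31) gives 94423t ≡ 18 (mod 31), and since 28⁻¹ ≡ 10 (mod 31), t ≡ 25. Hence N ≡ 5823 + 94423·25 = 2366398 (mod 2927113).

2366398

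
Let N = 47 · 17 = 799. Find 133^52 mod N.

166

Mod 47: 133 ≡ 39; by Fermat, exponent reduces to 52 mod 46 = 6; 39^6 ≡ 25 (mod 47).
Mod 17: 133 ≡ 14; by Fermat, exponent reduces to 52 mod 16 = 4; 14^4 ≡ 13 (mod 17).
Combine by CRT: x ≡ 25 (mod 47), x ≡ 13 (mod 17) ⇒ x ≡ 166 (mod 799).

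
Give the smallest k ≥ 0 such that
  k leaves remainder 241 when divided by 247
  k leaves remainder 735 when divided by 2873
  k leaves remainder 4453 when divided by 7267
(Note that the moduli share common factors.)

gcd(247, 2873) = 13 and 13 | (735 − 241), so the pair is consistent; merging gives k ≡ 735 (mod 54587), where 54587 = lcm(247, 2873).
gcd(54587, 7267) = 169 and 169 | (4453 − 735), so the pair is consistent; merging gives k ≡ 55322 (mod 2347241), where 2347241 = lcm(54587, 7267).
The solution is unique modulo lcm(247, 2873, 7267) = 2347241.

55322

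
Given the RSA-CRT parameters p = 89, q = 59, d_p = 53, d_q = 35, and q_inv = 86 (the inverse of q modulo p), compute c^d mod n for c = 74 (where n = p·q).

2327

m₁ = c^(d_p) mod p: c ≡ 74 (mod 89), and 74^53 mod 89 = 13.
m₂ = c^(d_q) mod q: c ≡ 15 (mod 59), and 15^35 mod 59 = 26.
h = q_inv·(m₁ − m₂) mod p = 86·(13 − 26) mod 89 = 39.
m = m₂ + h·q = 26 + 39·59 = 2327.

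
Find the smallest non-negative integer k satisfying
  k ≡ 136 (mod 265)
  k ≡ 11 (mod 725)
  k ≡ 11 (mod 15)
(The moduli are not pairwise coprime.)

Combine the congruences pairwise.
gcd(265, 725) = 5 and 5 | (11 − 136), so the pair is consistent; merging gives k ≡ 1461 (mod 38425), where 38425 = lcm(265, 725).
gcd(38425, 15) = 5 and 5 | (11 − 1461), so the pair is consistent; merging gives k ≡ 78311 (mod 115275), where 115275 = lcm(38425, 15).
The solution is unique modulo lcm(265, 725, 15) = 115275.

78311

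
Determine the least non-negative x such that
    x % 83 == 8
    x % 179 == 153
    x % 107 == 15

From x ≡ 8 (mod 83) write x = 8 + 83t. Substituting into x ≡ 153 (mod 179) gives 83t ≡ 145 (mod 179), and since 83⁻¹ ≡ 110 (mod 179), t ≡ 19. Hence x ≡ 8 + 83·19 = 1585 (mod 14857).
From x ≡ 1585 (mod 14857) write x = 1585 + 14857t. Substituting into x ≡ 15 (mod 107) gives 14857t ≡ 35 (mod 107), and since 91⁻¹ ≡ 20 (mod 107), t ≡ 58. Hence x ≡ 1585 + 14857·58 = 863291 (mod 1589699).

863291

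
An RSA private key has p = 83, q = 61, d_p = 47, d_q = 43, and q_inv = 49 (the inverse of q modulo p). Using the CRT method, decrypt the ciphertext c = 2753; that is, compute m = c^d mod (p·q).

390

m₁ = c^(d_p) mod p: c ≡ 14 (mod 83), and 14^47 mod 83 = 58.
m₂ = c^(d_q) mod q: c ≡ 8 (mod 61), and 8^43 mod 61 = 24.
h = q_inv·(m₁ − m₂) mod p = 49·(58 − 24) mod 83 = 6.
m = m₂ + h·q = 24 + 6·61 = 390.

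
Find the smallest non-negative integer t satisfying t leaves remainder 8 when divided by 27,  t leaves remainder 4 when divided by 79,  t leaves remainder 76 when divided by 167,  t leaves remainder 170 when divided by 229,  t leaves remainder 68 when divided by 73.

The moduli are pairwise coprime; N = 27·79·167·229·73 = 5954779287.
N/27 = 220547381; 220547381 ≡ 14 (mod 27); 14·2 ≡ 1, so inverse 2.
N/79 = 75376953; 75376953 ≡ 51 (mod 79); 51·31 ≡ 1, so inverse 31.
N/167 = 35657361; 35657361 ≡ 22 (mod 167); 22·38 ≡ 1, so inverse 38.
N/229 = 26003403; 26003403 ≡ 224 (mod 229); 224·183 ≡ 1, so inverse 183.
N/73 = 81572319; 81572319 ≡ 2 (mod 73); 2·37 ≡ 1, so inverse 37.
t ≡ 8·220547381·2 + 4·75376953·31 + 76·35657361·38 + 170·26003403·183 + 68·81572319·37 = 1130055780770.
1130055780770 mod 5954779287 = 4602495527.

4602495527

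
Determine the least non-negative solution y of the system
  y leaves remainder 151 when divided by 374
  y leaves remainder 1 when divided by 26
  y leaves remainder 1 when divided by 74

145263

gcd(374, 26) = 2 and 2 | (1 − 151), so the pair is consistent; merging gives y ≡ 4265 (mod 4862), where 4862 = lcm(374, 26).
gcd(4862, 74) = 2 and 2 | (1 − 4265), so the pair is consistent; merging gives y ≡ 145263 (mod 179894), where 179894 = lcm(4862, 74).
The solution is unique modulo lcm(374, 26, 74) = 179894.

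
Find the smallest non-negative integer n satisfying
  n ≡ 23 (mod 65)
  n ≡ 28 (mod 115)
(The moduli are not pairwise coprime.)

gcd(65, 115) = 5 and 5 | (28 − 23), so the pair is consistent; merging gives n ≡ 1063 (mod 1495), where 1495 = lcm(65, 115).
The solution is unique modulo lcm(65, 115) = 1495.

1063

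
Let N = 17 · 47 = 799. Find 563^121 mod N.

Mod 17: 563 ≡ 2; by Fermat, exponent reduces to 121 mod 16 = 9; 2^9 ≡ 2 (mod 17).
Mod 47: 563 ≡ 46; by Fermat, exponent reduces to 121 mod 46 = 29; 46^29 ≡ 46 (mod 47).
Combine by CRT: x ≡ 2 (mod 17), x ≡ 46 (mod 47) ⇒ x ≡ 563 (mod 799).

563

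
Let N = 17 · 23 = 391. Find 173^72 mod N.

Mod 17: 173 ≡ 3; by Fermat, exponent reduces to 72 mod 16 = 8; 3^8 ≡ 16 (mod 17).
Mod 23: 173 ≡ 12; by Fermat, exponent reduces to 72 mod 22 = 6; 12^6 ≡ 9 (mod 23).
Combine by CRT: x ≡ 16 (mod 17), x ≡ 9 (mod 23) ⇒ x ≡ 101 (mod 391).

101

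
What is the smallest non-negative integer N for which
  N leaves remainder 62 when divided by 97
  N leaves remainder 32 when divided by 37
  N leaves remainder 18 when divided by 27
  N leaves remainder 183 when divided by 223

13291875

Combine the congruences pairwise.
From N ≡ 62 (mod 97) write N = 62 + 97t. Substituting into N ≡ 32 (mod 37) gives 97t ≡ 7 (mod 37), and since 23⁻¹ ≡ 29 (mod 37), t ≡ 18. Hence N ≡ 62 + 97·18 = 1808 (mod 3589).
From N ≡ 1808 (mod 3589) write N = 1808 + 3589t. Substituting into N ≡ 18 (mod 27) gives 3589t ≡ 19 (mod 27), and since 25⁻¹ ≡ 13 (mod 27), t ≡ 4. Hence N ≡ 1808 + 3589·4 = 16164 (mod 96903).
From N ≡ 16164 (mod 96903) write N = 16164 + 96903t. Substituting into N ≡ 183 (mod 223) gives 96903t ≡ 75 (mod 223), and since 121⁻¹ ≡ 94 (mod 223), t ≡ 137. Hence N ≡ 16164 + 96903·137 = 13291875 (mod 21609369).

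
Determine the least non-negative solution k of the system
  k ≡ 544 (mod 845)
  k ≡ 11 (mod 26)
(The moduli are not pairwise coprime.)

gcd(845, 26) = 13 and 13 | (11 − 544), so the pair is consistent; merging gives k ≡ 1389 (mod 1690), where 1690 = lcm(845, 26).
The solution is unique modulo lcm(845, 26) = 1690.

1389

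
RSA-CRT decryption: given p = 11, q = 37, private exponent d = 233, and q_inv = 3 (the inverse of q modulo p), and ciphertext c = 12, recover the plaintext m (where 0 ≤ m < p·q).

34

d_p = d mod (p−1) = 233 mod 10 = 3; d_q = d mod (q−1) = 17.
m₁ = c^(d_p) mod p: c ≡ 1 (mod 11), and 1^3 mod 11 = 1.
m₂ = c^(d_q) mod q: c ≡ 12 (mod 37), and 12^17 mod 37 = 34.
h = q_inv·(m₁ − m₂) mod p = 3·(1 − 34) mod 11 = 0.
m = m₂ + h·q = 34 + 0·37 = 34.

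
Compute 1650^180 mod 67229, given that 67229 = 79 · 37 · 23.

Mod 79: 1650 ≡ 70; by Fermat, exponent reduces to 180 mod 78 = 24; 70^24 ≡ 67 (mod 79).
Mod 37: 1650 ≡ 22; since 36 | 180, by Fermat 22^180 ≡ 1 (mod 37).
Mod 23: 1650 ≡ 17; by Fermat, exponent reduces to 180 mod 22 = 4; 17^4 ≡ 8 (mod 23).
Combine by CRT: x ≡ 67 (mod 79), x ≡ 1 (mod 37), x ≡ 8 (mod 23) ⇒ x ≡ 18316 (mod 67229).

18316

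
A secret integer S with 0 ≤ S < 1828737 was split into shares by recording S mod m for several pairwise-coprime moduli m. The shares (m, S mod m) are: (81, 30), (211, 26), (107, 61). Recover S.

1540326

From S ≡ 30 (mod 81) write S = 30 + 81t. Substituting into S ≡ 26 (mod 211) gives 81t ≡ 207 (mod 211), and since 81⁻¹ ≡ 99 (mod 211), t ≡ 26. Hence S ≡ 30 + 81·26 = 2136 (mod 17091).
From S ≡ 2136 (mod 17091) write S = 2136 + 17091t. Substituting into S ≡ 61 (mod 107) gives 17091t ≡ 65 (mod 107), and since 78⁻¹ ≡ 59 (mod 107), t ≡ 90. Hence S ≡ 2136 + 17091·90 = 1540326 (mod 1828737).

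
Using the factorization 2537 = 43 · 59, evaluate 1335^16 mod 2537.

434

Mod 43: 1335 ≡ 2; 2^16 ≡ 4 (mod 43).
Mod 59: 1335 ≡ 37; 37^16 ≡ 21 (mod 59).
Combine by CRT: x ≡ 4 (mod 43), x ≡ 21 (mod 59) ⇒ x ≡ 434 (mod 2537).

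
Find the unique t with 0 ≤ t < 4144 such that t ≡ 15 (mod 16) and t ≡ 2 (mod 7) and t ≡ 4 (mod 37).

4111

From t ≡ 15 (mod 16) write t = 15 + 16s. Substituting into t ≡ 2 (mod 7) gives 16s ≡ 1 (mod 7), and since 2⁻¹ ≡ 4 (mod 7), s ≡ 4. Hence t ≡ 15 + 16·4 = 79 (mod 112).
From t ≡ 79 (mod 112) write t = 79 + 112s. Substituting into t ≡ 4 (mod 37) gives 112s ≡ 36 (mod 37), and since 1⁻¹ ≡ 1 (mod 37), s ≡ 36. Hence t ≡ 79 + 112·36 = 4111 (mod 4144).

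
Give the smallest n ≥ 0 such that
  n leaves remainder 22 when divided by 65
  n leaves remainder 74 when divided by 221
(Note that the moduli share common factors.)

737

gcd(65, 221) = 13 and 13 | (74 − 22), so the pair is consistent; merging gives n ≡ 737 (mod 1105), where 1105 = lcm(65, 221).
The solution is unique modulo lcm(65, 221) = 1105.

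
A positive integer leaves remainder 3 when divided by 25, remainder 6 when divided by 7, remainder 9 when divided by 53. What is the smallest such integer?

7853

The moduli are pairwise coprime; M = 25·7·53 = 9275.
M/25 = 371; 371 ≡ 21 (mod 25); 21·6 ≡ 1, so inverse 6.
M/7 = 1325; 1325 ≡ 2 (mod 7); 2·4 ≡ 1, so inverse 4.
M/53 = 175; 175 ≡ 16 (mod 53); 16·10 ≡ 1, so inverse 10.
N ≡ 3·371·6 + 6·1325·4 + 9·175·10 = 54228.
54228 mod 9275 = 7853.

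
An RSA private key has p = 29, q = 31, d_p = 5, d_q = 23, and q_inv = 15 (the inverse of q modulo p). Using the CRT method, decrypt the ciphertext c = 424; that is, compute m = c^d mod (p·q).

885

m₁ = c^(d_p) mod p: c ≡ 18 (mod 29), and 18^5 mod 29 = 15.
m₂ = c^(d_q) mod q: c ≡ 21 (mod 31), and 21^23 mod 31 = 17.
h = q_inv·(m₁ − m₂) mod p = 15·(15 − 17) mod 29 = 28.
m = m₂ + h·q = 17 + 28·31 = 885.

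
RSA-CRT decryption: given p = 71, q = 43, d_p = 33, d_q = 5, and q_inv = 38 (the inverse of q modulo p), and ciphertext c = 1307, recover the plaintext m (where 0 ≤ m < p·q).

1975

m₁ = c^(d_p) mod p: c ≡ 29 (mod 71), and 29^33 mod 71 = 58.
m₂ = c^(d_q) mod q: c ≡ 17 (mod 43), and 17^5 mod 43 = 40.
h = q_inv·(m₁ − m₂) mod p = 38·(58 − 40) mod 71 = 45.
m = m₂ + h·q = 40 + 45·43 = 1975.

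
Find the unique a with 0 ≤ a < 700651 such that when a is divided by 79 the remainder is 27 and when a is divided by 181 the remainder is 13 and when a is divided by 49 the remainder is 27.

139383

The moduli are pairwise coprime; N = 79·181·49 = 700651.
N/79 = 8869; 8869 ≡ 21 (mod 79); 21·64 ≡ 1, so inverse 64.
N/181 = 3871; 3871 ≡ 70 (mod 181); 70·75 ≡ 1, so inverse 75.
N/49 = 14299; 14299 ≡ 40 (mod 49); 40·38 ≡ 1, so inverse 38.
a ≡ 27·8869·64 + 13·3871·75 + 27·14299·38 = 33770631.
33770631 mod 700651 = 139383.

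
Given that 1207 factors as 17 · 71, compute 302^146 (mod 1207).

526

Mod 17: 302 ≡ 13; by Fermat, exponent reduces to 146 mod 16 = 2; 13^2 ≡ 16 (mod 17).
Mod 71: 302 ≡ 18; by Fermat, exponent reduces to 146 mod 70 = 6; 18^6 ≡ 29 (mod 71).
Combine by CRT: x ≡ 16 (mod 17), x ≡ 29 (mod 71) ⇒ x ≡ 526 (mod 1207).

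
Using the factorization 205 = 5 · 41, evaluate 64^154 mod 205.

Mod 5: 64 ≡ 4; by Fermat, exponent reduces to 154 mod 4 = 2; 4^2 ≡ 1 (mod 5).
Mod 41: 64 ≡ 23; by Fermat, exponent reduces to 154 mod 40 = 34; 23^34 ≡ 16 (mod 41).
Combine by CRT: x ≡ 1 (mod 5), x ≡ 16 (mod 41) ⇒ x ≡ 16 (mod 205).

16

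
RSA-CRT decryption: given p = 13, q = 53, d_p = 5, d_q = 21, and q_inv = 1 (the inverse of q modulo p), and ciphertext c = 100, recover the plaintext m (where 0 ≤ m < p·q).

m₁ = c^(d_p) mod p: c ≡ 9 (mod 13), and 9^5 mod 13 = 3.
m₂ = c^(d_q) mod q: c ≡ 47 (mod 53), and 47^21 mod 53 = 46.
h = q_inv·(m₁ − m₂) mod p = 1·(3 − 46) mod 13 = 9.
m = m₂ + h·q = 46 + 9·53 = 523.

523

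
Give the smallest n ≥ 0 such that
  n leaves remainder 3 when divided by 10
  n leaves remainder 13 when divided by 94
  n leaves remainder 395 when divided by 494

40903

gcd(10, 94) = 2 and 2 | (13 − 3), so the pair is consistent; merging gives n ≡ 13 (mod 470), where 470 = lcm(10, 94).
gcd(470, 494) = 2 and 2 | (395 − 13), so the pair is consistent; merging gives n ≡ 40903 (mod 116090), where 116090 = lcm(470, 494).
The solution is unique modulo lcm(10, 94, 494) = 116090.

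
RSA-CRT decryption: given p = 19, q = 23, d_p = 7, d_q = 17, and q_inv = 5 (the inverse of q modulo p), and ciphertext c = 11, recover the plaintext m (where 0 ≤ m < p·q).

106

m₁ = c^(d_p) mod p: c ≡ 11 (mod 19), and 11^7 mod 19 = 11.
m₂ = c^(d_q) mod q: c ≡ 11 (mod 23), and 11^17 mod 23 = 14.
h = q_inv·(m₁ − m₂) mod p = 5·(11 − 14) mod 19 = 4.
m = m₂ + h·q = 14 + 4·23 = 106.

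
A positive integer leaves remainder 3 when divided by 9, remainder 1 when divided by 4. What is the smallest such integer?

21

From m ≡ 3 (mod 9) write m = 3 + 9t. Substituting into m ≡ 1 (mod 4) gives 9t ≡ 2 (mod 4), and since 1⁻¹ ≡ 1 (mod 4), t ≡ 2. Hence m ≡ 3 + 9·2 = 21 (mod 36).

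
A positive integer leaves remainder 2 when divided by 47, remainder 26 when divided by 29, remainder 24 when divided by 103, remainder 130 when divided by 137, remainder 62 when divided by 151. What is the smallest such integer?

The moduli are pairwise coprime; M = 47·29·103·137·151 = 2904227243.
M/47 = 61792069; 61792069 ≡ 41 (mod 47); 41·39 ≡ 1, so inverse 39.
M/29 = 100145767; 100145767 ≡ 9 (mod 29); 9·13 ≡ 1, so inverse 13.
M/103 = 28196381; 28196381 ≡ 28 (mod 103); 28·92 ≡ 1, so inverse 92.
M/137 = 21198739; 21198739 ≡ 44 (mod 137); 44·109 ≡ 1, so inverse 109.
M/151 = 19233293; 19233293 ≡ 121 (mod 151); 121·5 ≡ 1, so inverse 5.
n ≡ 2·61792069·39 + 26·100145767·13 + 24·28196381·92 + 130·21198739·109 + 62·19233293·5 = 407275112336.
407275112336 mod 2904227243 = 683298316.

683298316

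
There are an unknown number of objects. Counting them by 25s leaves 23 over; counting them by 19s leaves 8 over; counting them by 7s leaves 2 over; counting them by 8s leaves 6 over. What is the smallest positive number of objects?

The moduli are pairwise coprime; M = 25·19·7·8 = 26600.
M/25 = 1064; 1064 ≡ 14 (mod 25); 14·9 ≡ 1, so inverse 9.
M/19 = 1400; 1400 ≡ 13 (mod 19); 13·3 ≡ 1, so inverse 3.
M/7 = 3800; 3800 ≡ 6 (mod 7); 6·6 ≡ 1, so inverse 6.
M/8 = 3325; 3325 ≡ 5 (mod 8); 5·5 ≡ 1, so inverse 5.
N ≡ 23·1064·9 + 8·1400·3 + 2·3800·6 + 6·3325·5 = 399198.
399198 mod 26600 = 198.

198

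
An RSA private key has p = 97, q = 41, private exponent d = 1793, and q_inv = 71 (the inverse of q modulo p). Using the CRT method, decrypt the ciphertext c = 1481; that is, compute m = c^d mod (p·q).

d_p = d mod (p−1) = 1793 mod 96 = 65; d_q = d mod (q−1) = 33.
m₁ = c^(d_p) mod p: c ≡ 26 (mod 97), and 26^65 mod 97 = 37.
m₂ = c^(d_q) mod q: c ≡ 5 (mod 41), and 5^33 mod 41 = 39.
h = q_inv·(m₁ − m₂) mod p = 71·(37 − 39) mod 97 = 52.
m = m₂ + h·q = 39 + 52·41 = 2171.

2171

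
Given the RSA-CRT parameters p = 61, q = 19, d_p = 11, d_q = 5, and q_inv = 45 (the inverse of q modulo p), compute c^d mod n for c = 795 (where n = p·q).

m₁ = c^(d_p) mod p: c ≡ 2 (mod 61), and 2^11 mod 61 = 35.
m₂ = c^(d_q) mod q: c ≡ 16 (mod 19), and 16^5 mod 19 = 4.
h = q_inv·(m₁ − m₂) mod p = 45·(35 − 4) mod 61 = 53.
m = m₂ + h·q = 4 + 53·19 = 1011.

1011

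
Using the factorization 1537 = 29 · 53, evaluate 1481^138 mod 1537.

Mod 29: 1481 ≡ 2; by Fermat, exponent reduces to 138 mod 28 = 26; 2^26 ≡ 22 (mod 29).
Mod 53: 1481 ≡ 50; by Fermat, exponent reduces to 138 mod 52 = 34; 50^34 ≡ 11 (mod 53).
Combine by CRT: x ≡ 22 (mod 29), x ≡ 11 (mod 53) ⇒ x ≡ 1124 (mod 1537).

1124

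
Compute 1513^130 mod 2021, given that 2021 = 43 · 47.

Mod 43: 1513 ≡ 8; by Fermat, exponent reduces to 130 mod 42 = 4; 8^4 ≡ 11 (mod 43).
Mod 47: 1513 ≡ 9; by Fermat, exponent reduces to 130 mod 46 = 38; 9^38 ≡ 25 (mod 47).
Combine by CRT: x ≡ 11 (mod 43), x ≡ 25 (mod 47) ⇒ x ≡ 871 (mod 2021).

871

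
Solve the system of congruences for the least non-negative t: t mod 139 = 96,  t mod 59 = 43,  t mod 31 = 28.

234450

The moduli are pairwise coprime; N = 139·59·31 = 254231.
N/139 = 1829; 1829 ≡ 22 (mod 139); 22·19 ≡ 1, so inverse 19.
N/59 = 4309; 4309 ≡ 2 (mod 59); 2·30 ≡ 1, so inverse 30.
N/31 = 8201; 8201 ≡ 17 (mod 31); 17·11 ≡ 1, so inverse 11.
t ≡ 96·1829·19 + 43·4309·30 + 28·8201·11 = 11420614.
11420614 mod 254231 = 234450.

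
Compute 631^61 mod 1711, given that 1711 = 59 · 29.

245

Mod 59: 631 ≡ 41; by Fermat, exponent reduces to 61 mod 58 = 3; 41^3 ≡ 9 (mod 59).
Mod 29: 631 ≡ 22; by Fermat, exponent reduces to 61 mod 28 = 5; 22^5 ≡ 13 (mod 29).
Combine by CRT: x ≡ 9 (mod 59), x ≡ 13 (mod 29) ⇒ x ≡ 245 (mod 1711).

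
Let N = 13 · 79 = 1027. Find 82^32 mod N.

Mod 13: 82 ≡ 4; by Fermat, exponent reduces to 32 mod 12 = 8; 4^8 ≡ 3 (mod 13).
Mod 79: 82 ≡ 3; 3^32 ≡ 19 (mod 79).
Combine by CRT: x ≡ 3 (mod 13), x ≡ 19 (mod 79) ⇒ x ≡ 809 (mod 1027).

809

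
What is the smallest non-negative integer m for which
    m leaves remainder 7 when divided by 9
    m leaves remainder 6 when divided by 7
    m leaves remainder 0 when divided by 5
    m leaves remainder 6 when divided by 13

The moduli are pairwise coprime; N = 9·7·5·13 = 4095.
N/9 = 455; 455 ≡ 5 (mod 9); 5·2 ≡ 1, so inverse 2.
N/7 = 585; 585 ≡ 4 (mod 7); 4·2 ≡ 1, so inverse 2.
N/5 = 819; 819 ≡ 4 (mod 5); 4·4 ≡ 1, so inverse 4.
N/13 = 315; 315 ≡ 3 (mod 13); 3·9 ≡ 1, so inverse 9.
m ≡ 7·455·2 + 6·585·2 + 0·819·4 + 6·315·9 = 30400.
30400 mod 4095 = 1735.

1735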